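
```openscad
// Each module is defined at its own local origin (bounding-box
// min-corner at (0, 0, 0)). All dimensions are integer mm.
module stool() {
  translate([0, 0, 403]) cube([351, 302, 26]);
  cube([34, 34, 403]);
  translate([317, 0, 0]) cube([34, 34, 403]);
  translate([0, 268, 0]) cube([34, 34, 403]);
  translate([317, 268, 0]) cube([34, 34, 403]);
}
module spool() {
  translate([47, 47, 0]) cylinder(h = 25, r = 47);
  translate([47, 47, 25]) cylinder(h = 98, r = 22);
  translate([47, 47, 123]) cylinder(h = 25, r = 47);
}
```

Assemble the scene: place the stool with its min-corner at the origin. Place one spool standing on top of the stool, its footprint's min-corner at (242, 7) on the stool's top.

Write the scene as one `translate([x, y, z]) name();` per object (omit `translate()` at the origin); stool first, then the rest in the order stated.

stool();
translate([242, 7, 429]) spool();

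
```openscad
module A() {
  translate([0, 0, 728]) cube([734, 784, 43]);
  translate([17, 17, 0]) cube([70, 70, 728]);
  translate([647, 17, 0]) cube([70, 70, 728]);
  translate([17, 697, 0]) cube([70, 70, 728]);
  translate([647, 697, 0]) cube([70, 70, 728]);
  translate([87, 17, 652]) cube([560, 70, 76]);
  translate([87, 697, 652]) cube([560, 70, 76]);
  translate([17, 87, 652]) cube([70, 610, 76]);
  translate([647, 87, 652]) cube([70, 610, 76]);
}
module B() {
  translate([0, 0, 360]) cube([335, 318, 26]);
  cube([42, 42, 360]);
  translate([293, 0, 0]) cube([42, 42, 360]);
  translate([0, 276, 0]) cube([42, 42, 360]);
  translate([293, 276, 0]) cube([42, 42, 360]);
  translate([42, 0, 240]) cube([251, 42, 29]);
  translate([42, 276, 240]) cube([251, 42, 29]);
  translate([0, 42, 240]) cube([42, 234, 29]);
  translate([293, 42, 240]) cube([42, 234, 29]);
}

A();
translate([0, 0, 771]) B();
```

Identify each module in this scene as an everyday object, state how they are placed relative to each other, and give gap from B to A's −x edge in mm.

The stool's min-x is at 0; the table's min-x is 0; gap = 0 mm.

A is a table. B is a stool. The stool is on top of the table. The gap from the stool to the table's −x edge is 0 mm.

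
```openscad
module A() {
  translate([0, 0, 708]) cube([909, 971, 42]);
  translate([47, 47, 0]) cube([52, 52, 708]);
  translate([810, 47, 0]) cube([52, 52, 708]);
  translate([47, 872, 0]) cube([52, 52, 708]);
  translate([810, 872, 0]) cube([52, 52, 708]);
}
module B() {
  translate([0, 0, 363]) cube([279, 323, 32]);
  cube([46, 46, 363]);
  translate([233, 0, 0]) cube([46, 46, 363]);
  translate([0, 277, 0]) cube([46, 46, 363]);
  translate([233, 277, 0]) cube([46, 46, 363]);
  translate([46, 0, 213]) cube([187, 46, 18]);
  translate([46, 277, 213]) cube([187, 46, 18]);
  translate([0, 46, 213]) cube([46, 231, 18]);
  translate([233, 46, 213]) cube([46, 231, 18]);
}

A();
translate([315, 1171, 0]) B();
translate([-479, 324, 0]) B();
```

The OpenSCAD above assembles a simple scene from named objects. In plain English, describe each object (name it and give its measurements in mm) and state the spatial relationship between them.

A is a table with a 909×971 mm rectangular top, 42 mm thick, top surface at z = 750 mm, supported by four 52×52 mm square legs, each inset 47 mm from the nearest pair of top edges, running from the floor.

B is a four-legged stool. The seat is 279×323 mm, 32 mm thick, top at z = 395 mm. It stands on four square legs, each 46×46 mm in cross-section, from z = 0 to the seat underside, each flush with a corner of the seat. Four stretchers, 46 mm wide and 18 mm tall, connect adjacent legs with their undersides at z = 213 mm, each running between the inner faces of the legs it joins and aligned with the legs' outer faces on the other axis.

Two stools sit around the table at the +y, −x sides.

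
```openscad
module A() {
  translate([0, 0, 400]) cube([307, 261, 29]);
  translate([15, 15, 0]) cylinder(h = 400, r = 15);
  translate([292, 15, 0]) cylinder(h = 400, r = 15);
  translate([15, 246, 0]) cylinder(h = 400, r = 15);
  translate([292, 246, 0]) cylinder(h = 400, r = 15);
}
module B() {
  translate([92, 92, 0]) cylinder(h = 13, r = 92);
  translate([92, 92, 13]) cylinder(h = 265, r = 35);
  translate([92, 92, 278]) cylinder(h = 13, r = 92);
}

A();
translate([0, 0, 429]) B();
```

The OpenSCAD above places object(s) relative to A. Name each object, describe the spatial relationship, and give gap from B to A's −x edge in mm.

The spool's min-x is at 0; the stool's min-x is 0; gap = 0 mm.

A is a stool. B is a spool. The spool is on top of the stool. The gap from the spool to the stool's −x edge is 0 mm.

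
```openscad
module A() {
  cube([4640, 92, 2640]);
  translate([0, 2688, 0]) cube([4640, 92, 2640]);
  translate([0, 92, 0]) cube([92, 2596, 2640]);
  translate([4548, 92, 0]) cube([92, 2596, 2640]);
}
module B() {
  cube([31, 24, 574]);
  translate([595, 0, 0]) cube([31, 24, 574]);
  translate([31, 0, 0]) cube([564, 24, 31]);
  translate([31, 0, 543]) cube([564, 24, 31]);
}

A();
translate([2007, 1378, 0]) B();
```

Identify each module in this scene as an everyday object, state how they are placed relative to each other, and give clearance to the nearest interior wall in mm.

Clearances: x = 1915, y = 1286; minimum 1286 mm.

A is a house frame. B is a picture frame. The picture frame sits inside the house frame, centred. The clearance to the nearest interior wall is 1286 mm.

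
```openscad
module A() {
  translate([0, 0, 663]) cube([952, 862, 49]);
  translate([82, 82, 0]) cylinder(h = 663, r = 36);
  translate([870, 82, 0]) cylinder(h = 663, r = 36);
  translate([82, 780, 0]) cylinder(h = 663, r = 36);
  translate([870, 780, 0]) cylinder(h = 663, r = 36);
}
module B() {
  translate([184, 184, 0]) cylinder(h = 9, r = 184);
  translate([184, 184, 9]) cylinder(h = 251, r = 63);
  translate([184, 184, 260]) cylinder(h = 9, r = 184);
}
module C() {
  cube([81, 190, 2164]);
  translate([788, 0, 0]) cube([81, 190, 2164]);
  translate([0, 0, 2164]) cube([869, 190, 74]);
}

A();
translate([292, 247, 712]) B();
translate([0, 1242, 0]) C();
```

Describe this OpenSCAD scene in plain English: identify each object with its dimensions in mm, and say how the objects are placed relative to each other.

A is a table: top 952 mm (x) × 862 mm (y), 49 mm thick, upper face at z = 712 mm, on four round legs of 72 mm diameter, each leg's bounding box inset 46 mm from the nearest pair of top edges, running from z = 0 to the bottom of the top.

B is a spool: two coaxial disc flanges of radius 184 mm and thickness 9 mm, joined by a core cylinder of radius 63 mm and height 251 mm. The lower flange rests on z = 0 and the three cylinders share a vertical axis.

C is a rectangular door frame: two vertical jambs of 81×190 mm section, 2164 mm tall, with a clear opening 707 mm wide between their inner faces. A header 74 mm tall and 190 mm deep lies on top of the jambs and spans the full outside width.

The spool is on top of the table, centred. The door frame is on the floor beside the table on its +y side.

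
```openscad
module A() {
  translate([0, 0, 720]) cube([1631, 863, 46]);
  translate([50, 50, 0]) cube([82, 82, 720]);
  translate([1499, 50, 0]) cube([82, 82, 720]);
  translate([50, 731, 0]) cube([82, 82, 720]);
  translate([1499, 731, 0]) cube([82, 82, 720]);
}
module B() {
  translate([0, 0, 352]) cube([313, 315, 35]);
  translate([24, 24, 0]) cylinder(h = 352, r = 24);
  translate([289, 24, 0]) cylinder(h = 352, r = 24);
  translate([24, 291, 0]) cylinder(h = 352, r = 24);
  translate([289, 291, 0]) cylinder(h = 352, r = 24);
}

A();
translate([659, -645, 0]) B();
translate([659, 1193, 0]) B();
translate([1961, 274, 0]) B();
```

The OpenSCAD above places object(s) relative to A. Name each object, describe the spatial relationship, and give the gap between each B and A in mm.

A is a table. B is a stool. Three stools sit around the table at the −y, +y, +x sides. The gap between each stool and the table is 330 mm.

Each stool's nearest face is 330 mm from the table's bounding box.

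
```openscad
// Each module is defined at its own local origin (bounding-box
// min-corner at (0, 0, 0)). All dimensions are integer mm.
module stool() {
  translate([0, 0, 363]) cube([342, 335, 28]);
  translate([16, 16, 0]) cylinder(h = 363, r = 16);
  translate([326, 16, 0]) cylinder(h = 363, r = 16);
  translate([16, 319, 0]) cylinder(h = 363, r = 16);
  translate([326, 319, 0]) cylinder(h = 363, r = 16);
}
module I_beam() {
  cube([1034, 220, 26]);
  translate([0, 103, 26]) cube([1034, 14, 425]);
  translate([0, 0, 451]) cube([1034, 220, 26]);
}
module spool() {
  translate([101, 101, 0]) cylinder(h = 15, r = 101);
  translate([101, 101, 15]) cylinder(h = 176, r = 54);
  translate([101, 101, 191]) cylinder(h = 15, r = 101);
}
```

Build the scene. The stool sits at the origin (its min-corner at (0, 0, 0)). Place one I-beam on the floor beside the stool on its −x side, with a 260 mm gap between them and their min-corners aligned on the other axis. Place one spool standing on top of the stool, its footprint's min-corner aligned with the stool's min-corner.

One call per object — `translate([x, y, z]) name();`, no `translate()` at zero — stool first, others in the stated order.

stool();
translate([-1294, 0, 0]) I_beam();
translate([0, 0, 391]) spool();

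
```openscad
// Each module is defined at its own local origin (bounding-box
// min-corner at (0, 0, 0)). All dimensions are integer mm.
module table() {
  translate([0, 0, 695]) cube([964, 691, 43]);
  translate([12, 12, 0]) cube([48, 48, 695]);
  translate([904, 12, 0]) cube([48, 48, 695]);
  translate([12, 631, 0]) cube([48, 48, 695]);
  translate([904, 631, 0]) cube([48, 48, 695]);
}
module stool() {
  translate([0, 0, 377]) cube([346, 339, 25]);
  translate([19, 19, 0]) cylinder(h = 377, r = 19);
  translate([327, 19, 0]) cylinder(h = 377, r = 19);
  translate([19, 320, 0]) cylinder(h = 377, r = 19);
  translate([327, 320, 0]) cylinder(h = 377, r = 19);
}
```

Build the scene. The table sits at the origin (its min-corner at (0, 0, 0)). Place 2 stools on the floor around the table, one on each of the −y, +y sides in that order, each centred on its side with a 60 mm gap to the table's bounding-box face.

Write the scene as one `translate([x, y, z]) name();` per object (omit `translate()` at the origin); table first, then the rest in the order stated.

table();
translate([309, -399, 0]) stool();
translate([309, 751, 0]) stool();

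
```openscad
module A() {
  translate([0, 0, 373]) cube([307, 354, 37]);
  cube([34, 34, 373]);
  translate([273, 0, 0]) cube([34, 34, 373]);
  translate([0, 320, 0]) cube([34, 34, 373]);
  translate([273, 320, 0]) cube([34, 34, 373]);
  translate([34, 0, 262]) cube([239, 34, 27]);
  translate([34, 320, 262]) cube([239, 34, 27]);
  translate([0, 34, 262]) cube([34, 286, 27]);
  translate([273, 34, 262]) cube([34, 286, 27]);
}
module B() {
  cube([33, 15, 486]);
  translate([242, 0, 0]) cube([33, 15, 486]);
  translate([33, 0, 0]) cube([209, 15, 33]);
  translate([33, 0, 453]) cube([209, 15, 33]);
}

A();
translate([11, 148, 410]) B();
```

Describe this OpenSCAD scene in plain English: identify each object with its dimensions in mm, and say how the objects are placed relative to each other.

A is a four-legged stool. The seat is a 307×354×37 mm slab whose top surface is at z = 410 mm; four square legs, each 34×34 mm in cross-section, run from the floor (z = 0) to the underside of the seat, each flush with a corner of the seat. Four stretchers, 34 mm wide and 27 mm tall, connect adjacent legs with their undersides at z = 262 mm, each running between the inner faces of the legs it joins and aligned with the legs' outer faces on the other axis.

B is a rectangular picture frame lying in the x–z plane (depth along y). The opening is 209 mm wide (x) by 420 mm tall (z), surrounded by a border 33 mm wide on all four sides. The frame is 15 mm deep and is made of two full-height vertical stiles with two horizontal rails fitted between them.

The picture frame is on top of the stool.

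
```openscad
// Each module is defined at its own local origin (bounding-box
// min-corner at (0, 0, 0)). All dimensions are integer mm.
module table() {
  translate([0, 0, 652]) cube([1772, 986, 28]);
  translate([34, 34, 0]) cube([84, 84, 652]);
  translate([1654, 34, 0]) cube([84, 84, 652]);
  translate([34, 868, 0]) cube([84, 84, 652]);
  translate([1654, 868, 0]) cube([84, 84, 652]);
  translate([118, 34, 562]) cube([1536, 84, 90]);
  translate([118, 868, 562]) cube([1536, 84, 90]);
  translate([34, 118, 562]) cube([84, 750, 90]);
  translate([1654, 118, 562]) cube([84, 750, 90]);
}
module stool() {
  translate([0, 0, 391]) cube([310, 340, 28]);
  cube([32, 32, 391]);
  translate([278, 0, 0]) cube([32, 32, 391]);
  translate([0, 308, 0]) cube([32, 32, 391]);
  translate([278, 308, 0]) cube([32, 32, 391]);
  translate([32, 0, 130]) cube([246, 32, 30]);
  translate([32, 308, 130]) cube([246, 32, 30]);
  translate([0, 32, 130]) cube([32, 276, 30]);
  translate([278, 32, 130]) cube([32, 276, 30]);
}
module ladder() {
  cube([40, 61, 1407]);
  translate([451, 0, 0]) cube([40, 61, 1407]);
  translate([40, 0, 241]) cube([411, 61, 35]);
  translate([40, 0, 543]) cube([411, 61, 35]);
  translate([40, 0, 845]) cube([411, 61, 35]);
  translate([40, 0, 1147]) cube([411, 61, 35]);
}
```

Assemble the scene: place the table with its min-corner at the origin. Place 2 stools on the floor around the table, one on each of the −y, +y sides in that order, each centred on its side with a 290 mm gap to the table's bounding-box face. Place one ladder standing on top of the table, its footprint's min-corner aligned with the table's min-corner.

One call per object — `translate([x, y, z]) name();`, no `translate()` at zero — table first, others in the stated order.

table();
translate([731, -630, 0]) stool();
translate([731, 1276, 0]) stool();
translate([0, 0, 680]) ladder();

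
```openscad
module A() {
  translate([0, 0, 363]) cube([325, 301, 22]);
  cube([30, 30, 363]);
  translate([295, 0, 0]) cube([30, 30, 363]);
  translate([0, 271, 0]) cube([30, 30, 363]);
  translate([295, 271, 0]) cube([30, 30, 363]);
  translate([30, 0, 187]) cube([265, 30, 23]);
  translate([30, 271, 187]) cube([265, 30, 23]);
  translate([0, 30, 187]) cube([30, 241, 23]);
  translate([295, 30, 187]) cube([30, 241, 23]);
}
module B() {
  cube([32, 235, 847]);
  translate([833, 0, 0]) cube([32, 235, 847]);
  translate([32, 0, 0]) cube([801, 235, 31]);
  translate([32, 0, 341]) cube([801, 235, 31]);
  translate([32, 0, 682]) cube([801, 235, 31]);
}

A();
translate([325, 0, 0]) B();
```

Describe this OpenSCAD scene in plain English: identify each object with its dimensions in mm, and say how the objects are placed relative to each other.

A is a simple wooden stool: a rectangular seat 325 mm (x) by 301 mm (y), 22 mm thick, top face at z = 385 mm, on four square legs, each 30×30 mm in cross-section. The legs rest on z = 0, each flush with a corner of the seat. Four stretchers, 30 mm wide and 23 mm tall, connect adjacent legs with their undersides at z = 187 mm, each running between the inner faces of the legs it joins and aligned with the legs' outer faces on the other axis.

B is an open bookshelf. Two side panels, each 32 mm thick, 235 mm deep and 847 mm tall, stand 865 mm apart (outside-to-outside). Between them sit 3 shelves, each 31 mm thick and 235 mm deep, spanning the full gap between the sides. The bottom shelf rests on the floor (its underside at z = 0) and the clear gap between one shelf's top and the next shelf's underside is 310 mm.

The bookshelf is against the stool's +x side, with their −y faces flush.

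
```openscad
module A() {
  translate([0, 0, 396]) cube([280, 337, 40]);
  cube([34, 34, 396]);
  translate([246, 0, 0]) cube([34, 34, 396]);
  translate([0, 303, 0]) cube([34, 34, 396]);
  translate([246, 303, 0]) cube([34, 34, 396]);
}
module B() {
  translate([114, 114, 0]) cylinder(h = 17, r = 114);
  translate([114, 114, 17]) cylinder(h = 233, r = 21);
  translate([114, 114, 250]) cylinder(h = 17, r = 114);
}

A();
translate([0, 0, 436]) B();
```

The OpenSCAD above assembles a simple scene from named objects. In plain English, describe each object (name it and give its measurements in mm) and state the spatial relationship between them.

A is a four-legged stool. The seat is a 280×337×40 mm slab whose top surface is at z = 436 mm; four square legs, each 34×34 mm in cross-section, run from the floor (z = 0) to the underside of the seat, each flush with a corner of the seat.

B is a spool: two coaxial disc flanges of radius 114 mm and thickness 17 mm, joined by a core cylinder of radius 21 mm and height 233 mm. The lower flange rests on z = 0 and the three cylinders share a vertical axis.

The spool is on top of the stool.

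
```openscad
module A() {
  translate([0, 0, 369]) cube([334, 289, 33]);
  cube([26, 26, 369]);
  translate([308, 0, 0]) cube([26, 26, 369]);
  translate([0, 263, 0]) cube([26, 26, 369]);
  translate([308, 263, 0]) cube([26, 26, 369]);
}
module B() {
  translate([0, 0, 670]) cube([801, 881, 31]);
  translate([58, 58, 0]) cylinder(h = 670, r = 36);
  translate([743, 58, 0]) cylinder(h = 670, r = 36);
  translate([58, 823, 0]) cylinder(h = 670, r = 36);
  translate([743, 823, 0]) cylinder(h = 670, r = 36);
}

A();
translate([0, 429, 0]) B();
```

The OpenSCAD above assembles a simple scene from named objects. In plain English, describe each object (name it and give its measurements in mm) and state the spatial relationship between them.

A is a four-legged stool. The seat is a 334×289×33 mm slab whose top surface is at z = 402 mm; four square legs, each 26×26 mm in cross-section, run from the floor (z = 0) to the underside of the seat, each flush with a corner of the seat.

B is a rectangular dining table. The top is 801×881×31 mm with its upper surface at z = 701 mm. It stands on four round legs of 72 mm diameter, each leg's bounding box inset 22 mm from the nearest pair of top edges, running from the floor to the underside of the top.

The table is on the floor beside the stool on its +y side.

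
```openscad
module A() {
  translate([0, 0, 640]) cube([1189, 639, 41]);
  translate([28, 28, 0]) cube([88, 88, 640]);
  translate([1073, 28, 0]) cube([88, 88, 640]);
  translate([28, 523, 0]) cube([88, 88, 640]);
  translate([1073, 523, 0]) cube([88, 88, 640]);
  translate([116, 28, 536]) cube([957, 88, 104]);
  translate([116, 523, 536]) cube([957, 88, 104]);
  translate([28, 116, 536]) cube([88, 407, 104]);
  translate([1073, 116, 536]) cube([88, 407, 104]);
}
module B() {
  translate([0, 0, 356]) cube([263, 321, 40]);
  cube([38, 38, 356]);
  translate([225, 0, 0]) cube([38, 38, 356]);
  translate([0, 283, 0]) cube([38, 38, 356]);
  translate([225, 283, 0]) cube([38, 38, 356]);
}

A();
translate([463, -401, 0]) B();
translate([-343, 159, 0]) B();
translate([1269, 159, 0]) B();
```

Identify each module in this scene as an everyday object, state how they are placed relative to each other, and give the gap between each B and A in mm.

Each stool's nearest face is 80 mm from the table's bounding box.

A is a table. B is a stool. Three stools sit around the table at the −y, −x, +x sides. The gap between each stool and the table is 80 mm.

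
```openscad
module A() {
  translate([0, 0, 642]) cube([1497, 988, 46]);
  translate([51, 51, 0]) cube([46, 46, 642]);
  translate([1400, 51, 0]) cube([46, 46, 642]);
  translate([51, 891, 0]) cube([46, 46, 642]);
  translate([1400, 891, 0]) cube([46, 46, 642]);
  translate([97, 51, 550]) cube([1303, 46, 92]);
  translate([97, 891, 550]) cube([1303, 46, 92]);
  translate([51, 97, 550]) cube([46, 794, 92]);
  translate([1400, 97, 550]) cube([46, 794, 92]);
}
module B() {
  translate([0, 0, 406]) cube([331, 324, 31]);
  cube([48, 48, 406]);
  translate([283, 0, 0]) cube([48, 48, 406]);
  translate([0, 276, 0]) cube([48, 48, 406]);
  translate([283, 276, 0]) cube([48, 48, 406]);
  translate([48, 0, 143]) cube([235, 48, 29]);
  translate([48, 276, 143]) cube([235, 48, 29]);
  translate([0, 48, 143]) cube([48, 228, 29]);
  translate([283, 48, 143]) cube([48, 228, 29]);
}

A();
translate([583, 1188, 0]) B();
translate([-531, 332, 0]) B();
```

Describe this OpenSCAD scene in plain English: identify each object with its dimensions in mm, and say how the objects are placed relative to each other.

A is a table with a 1497×988 mm rectangular top, 46 mm thick, top surface at z = 688 mm, supported by four 46×46 mm square legs, each inset 51 mm from the nearest pair of top edges, running from the floor. Four apron rails, 46 mm thick and 92 mm tall, run between adjacent legs with their top edges flush with the underside of the top and their outer faces flush with the legs' outer faces.

B is a four-legged stool. The seat is a 331×324×31 mm slab whose top surface is at z = 437 mm; four square legs, each 48×48 mm in cross-section, run from the floor (z = 0) to the underside of the seat, each flush with a corner of the seat. Four stretchers, 48 mm wide and 29 mm tall, connect adjacent legs with their undersides at z = 143 mm, each running between the inner faces of the legs it joins and aligned with the legs' outer faces on the other axis.

Two stools sit around the table at the +y, −x sides.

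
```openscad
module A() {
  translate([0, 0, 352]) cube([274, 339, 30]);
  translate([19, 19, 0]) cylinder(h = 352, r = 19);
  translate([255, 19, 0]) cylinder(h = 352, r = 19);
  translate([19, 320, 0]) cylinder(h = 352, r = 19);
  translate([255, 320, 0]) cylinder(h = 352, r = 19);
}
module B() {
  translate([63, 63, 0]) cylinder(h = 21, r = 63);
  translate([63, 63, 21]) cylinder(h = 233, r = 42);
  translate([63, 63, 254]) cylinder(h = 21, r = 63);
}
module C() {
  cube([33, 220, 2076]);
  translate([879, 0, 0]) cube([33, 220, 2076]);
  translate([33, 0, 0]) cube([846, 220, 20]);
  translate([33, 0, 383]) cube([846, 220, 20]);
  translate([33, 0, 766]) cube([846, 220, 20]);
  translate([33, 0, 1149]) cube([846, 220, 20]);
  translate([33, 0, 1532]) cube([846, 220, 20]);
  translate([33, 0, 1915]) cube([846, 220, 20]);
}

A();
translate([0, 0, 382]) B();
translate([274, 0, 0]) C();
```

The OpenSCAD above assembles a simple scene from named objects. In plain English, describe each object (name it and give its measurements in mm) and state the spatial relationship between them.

A is a four-legged stool. The seat is a 274×339×30 mm slab whose top surface is at z = 382 mm; four round legs, each 38 mm in diameter, run from the floor (z = 0) to the underside of the seat, each leg's axis is inset half a diameter from the nearest pair of seat edges (so the leg's bounding box is flush with the corner).

B is a spool: two coaxial disc flanges of radius 63 mm and thickness 21 mm, joined by a core cylinder of radius 42 mm and height 233 mm. The lower flange rests on z = 0 and the three cylinders share a vertical axis.

C is a bookshelf 912 mm wide overall, 220 mm deep and 2076 mm tall. The two sides are 33 mm thick vertical panels. 6 horizontal shelves of 20 mm thickness span between the inner faces of the sides; the lowest shelf sits on the floor and shelves are stacked with a clear vertical gap of 363 mm between each pair.

The spool is on top of the stool. The bookshelf is against the stool's +x side, with their −y faces flush.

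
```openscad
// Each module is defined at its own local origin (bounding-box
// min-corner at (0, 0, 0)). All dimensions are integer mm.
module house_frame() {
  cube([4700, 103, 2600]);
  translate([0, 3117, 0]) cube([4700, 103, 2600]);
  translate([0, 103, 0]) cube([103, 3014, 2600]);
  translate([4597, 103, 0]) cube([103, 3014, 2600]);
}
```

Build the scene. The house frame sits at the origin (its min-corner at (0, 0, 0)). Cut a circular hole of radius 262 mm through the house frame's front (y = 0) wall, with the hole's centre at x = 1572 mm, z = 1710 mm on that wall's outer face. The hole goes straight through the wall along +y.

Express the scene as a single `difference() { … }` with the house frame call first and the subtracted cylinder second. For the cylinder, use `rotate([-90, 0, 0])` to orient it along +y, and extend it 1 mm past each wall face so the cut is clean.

difference() {
  house_frame();
  translate([1572, -1, 1710]) rotate([-90, 0, 0]) cylinder(h = 105, r = 262);
}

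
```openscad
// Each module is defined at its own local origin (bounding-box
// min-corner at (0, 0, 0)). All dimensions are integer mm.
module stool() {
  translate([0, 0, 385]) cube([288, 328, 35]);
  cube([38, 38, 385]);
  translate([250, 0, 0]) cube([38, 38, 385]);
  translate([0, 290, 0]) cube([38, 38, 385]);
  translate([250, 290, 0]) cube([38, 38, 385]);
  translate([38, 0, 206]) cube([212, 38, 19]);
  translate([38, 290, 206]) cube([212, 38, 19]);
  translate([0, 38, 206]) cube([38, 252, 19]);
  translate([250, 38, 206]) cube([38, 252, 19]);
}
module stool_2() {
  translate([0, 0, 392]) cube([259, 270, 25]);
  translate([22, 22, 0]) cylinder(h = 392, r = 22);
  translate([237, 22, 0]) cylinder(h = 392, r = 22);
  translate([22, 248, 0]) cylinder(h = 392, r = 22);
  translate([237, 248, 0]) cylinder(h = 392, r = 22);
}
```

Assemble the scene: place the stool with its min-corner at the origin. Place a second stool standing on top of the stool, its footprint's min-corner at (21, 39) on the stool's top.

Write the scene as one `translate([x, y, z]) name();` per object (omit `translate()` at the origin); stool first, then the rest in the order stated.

stool();
translate([21, 39, 420]) stool_2();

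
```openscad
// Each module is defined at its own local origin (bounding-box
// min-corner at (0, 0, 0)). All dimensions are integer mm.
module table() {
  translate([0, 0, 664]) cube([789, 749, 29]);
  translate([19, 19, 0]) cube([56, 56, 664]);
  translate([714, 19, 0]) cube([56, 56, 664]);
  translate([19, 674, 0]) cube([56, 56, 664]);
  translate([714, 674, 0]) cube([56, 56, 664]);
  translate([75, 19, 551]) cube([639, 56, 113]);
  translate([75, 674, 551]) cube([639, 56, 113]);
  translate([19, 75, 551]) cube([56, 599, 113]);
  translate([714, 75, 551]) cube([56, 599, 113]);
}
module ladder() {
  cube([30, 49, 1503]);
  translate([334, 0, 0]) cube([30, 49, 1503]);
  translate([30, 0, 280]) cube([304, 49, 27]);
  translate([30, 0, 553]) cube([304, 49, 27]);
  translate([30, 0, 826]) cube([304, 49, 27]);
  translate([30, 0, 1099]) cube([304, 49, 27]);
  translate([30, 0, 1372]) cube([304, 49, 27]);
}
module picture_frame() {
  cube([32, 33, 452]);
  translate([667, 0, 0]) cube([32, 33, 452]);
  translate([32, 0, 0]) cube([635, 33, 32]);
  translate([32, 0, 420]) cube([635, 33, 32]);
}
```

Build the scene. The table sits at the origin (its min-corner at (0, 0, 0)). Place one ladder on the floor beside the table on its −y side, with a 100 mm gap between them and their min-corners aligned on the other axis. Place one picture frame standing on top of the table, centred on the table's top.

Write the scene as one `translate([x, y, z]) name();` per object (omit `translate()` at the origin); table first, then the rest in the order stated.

table();
translate([0, -149, 0]) ladder();
translate([45, 358, 693]) picture_frame();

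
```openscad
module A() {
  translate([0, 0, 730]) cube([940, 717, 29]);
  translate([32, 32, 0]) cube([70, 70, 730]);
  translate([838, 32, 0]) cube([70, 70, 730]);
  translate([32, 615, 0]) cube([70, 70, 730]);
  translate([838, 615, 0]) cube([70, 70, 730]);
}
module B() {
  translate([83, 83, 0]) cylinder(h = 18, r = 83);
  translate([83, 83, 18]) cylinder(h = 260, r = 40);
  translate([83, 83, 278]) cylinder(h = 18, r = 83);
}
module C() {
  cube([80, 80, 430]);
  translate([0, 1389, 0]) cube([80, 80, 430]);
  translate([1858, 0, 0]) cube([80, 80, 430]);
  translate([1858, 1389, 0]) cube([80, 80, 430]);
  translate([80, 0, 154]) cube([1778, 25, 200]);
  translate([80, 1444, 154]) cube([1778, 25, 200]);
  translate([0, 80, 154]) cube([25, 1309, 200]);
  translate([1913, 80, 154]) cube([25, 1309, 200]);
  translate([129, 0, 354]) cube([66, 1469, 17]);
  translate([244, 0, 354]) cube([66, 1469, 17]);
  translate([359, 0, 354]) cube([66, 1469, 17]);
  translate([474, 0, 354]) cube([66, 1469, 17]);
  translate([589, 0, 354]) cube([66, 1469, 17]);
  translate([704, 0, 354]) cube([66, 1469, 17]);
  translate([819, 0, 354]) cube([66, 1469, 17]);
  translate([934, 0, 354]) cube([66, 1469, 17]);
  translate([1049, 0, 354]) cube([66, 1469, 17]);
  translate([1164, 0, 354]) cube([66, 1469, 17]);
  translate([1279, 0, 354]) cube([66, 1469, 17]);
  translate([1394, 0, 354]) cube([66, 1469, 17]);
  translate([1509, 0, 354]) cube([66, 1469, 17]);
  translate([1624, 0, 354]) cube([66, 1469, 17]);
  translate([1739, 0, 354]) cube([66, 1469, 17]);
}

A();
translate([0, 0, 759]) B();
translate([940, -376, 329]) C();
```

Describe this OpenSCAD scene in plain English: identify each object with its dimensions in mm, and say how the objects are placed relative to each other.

A is a table with a 940×717 mm rectangular top, 29 mm thick, top surface at z = 759 mm, supported by four 70×70 mm square legs, each inset 32 mm from the nearest pair of top edges, running from the floor.

B is a spool: two coaxial disc flanges of radius 83 mm and thickness 18 mm, joined by a core cylinder of radius 40 mm and height 260 mm. The lower flange rests on z = 0 and the three cylinders share a vertical axis.

C is a bed frame 1938 mm long (x) by 1469 mm wide (y). Four 80×80 mm corner posts, 430 mm tall, at the corners of the footprint. Four rails of 25 mm thickness and 200 mm height run between adjacent posts with their undersides at z = 154 mm, their outer faces flush with the outside of the frame (the two x-running rails run between the posts' inner faces; the two y-running rails run between the posts' inner faces). 15 slats, each 66 mm wide (x) and 17 mm thick, lie across the top of the two x-running rails, running the full 1469 mm width of the frame in y; the slats are evenly spaced along x between the inner faces of the end posts with equal gaps (rounded down to the nearest mm) at the −x end and between each pair — any rounding remainder accumulates at the +x end.

The spool is on top of the table. The bed frame is beside the table with their tops flush at z = 759.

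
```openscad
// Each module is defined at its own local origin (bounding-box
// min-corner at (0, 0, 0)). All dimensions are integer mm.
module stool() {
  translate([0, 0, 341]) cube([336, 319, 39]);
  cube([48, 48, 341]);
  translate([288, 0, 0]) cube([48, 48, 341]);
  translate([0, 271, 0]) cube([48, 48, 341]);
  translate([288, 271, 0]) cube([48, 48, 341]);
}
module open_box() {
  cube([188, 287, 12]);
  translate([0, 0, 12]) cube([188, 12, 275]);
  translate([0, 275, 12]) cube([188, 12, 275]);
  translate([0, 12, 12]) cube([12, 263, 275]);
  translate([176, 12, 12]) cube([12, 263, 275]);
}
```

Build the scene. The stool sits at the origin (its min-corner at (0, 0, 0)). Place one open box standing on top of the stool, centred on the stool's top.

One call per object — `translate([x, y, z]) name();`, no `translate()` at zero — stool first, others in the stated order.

stool();
translate([74, 16, 380]) open_box();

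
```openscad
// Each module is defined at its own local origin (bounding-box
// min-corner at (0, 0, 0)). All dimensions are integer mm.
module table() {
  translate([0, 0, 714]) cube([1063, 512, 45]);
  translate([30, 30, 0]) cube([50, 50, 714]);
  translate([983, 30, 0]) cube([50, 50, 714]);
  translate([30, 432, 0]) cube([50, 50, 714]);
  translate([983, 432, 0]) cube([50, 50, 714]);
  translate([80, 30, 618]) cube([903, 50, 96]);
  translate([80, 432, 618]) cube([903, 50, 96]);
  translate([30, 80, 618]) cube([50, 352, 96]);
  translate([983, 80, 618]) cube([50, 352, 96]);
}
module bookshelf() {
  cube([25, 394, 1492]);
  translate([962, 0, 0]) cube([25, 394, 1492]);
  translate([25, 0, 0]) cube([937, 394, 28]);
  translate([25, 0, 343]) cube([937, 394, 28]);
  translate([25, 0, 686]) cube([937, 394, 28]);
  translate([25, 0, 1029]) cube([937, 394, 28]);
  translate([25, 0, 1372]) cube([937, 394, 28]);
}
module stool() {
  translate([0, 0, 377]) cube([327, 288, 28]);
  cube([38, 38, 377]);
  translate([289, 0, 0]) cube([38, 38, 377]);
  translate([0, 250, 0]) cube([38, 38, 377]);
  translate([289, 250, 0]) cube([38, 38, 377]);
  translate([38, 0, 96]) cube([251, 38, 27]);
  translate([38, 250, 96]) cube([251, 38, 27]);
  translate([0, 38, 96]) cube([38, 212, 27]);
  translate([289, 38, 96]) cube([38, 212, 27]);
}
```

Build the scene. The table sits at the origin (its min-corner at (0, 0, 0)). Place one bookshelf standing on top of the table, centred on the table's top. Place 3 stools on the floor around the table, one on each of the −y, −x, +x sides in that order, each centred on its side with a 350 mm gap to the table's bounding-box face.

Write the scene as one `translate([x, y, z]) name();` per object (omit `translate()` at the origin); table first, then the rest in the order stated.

table();
translate([38, 59, 759]) bookshelf();
translate([368, -638, 0]) stool();
translate([-677, 112, 0]) stool();
translate([1413, 112, 0]) stool();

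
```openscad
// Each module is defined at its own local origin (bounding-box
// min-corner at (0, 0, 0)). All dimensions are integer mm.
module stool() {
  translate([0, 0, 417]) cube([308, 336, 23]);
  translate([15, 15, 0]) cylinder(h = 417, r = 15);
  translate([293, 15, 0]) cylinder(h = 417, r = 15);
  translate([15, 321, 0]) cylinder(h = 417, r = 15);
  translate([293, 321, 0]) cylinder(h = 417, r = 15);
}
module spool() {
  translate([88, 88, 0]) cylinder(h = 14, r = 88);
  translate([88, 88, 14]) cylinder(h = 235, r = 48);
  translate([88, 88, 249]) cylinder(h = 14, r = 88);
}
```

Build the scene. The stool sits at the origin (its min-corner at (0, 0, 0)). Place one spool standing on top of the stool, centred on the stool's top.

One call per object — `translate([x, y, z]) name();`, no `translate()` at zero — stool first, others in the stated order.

stool();
translate([66, 80, 440]) spool();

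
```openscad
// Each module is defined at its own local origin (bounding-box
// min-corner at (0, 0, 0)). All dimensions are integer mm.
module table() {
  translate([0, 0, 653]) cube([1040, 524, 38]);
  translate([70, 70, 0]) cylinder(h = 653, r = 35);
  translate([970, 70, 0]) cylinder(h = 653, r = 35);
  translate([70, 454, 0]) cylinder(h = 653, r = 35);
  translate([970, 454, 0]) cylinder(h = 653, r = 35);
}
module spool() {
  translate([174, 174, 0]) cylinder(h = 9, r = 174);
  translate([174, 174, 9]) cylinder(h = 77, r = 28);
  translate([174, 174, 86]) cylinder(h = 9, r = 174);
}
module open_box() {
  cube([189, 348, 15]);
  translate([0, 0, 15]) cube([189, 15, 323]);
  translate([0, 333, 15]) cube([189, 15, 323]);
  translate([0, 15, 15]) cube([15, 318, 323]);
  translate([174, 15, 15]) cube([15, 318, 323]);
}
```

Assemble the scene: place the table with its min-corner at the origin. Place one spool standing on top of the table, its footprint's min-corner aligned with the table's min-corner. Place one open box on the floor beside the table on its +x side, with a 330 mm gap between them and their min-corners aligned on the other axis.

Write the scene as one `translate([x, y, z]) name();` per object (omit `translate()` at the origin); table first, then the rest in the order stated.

table();
translate([0, 0, 691]) spool();
translate([1370, 0, 0]) open_box();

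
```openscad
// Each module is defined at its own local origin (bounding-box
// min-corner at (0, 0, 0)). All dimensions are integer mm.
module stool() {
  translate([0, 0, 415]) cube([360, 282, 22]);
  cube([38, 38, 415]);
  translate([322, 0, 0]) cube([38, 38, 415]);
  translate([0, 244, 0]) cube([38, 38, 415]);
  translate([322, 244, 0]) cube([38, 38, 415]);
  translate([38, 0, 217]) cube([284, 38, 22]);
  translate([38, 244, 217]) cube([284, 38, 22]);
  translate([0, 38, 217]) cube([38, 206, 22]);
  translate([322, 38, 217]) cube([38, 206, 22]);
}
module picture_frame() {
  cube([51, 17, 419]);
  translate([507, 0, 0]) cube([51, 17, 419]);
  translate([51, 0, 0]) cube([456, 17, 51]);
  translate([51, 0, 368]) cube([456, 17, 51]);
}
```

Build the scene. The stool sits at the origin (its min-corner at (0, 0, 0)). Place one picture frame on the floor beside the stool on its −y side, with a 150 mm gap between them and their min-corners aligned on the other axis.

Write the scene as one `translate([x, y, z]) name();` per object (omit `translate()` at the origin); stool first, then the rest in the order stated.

stool();
translate([0, -167, 0]) picture_frame();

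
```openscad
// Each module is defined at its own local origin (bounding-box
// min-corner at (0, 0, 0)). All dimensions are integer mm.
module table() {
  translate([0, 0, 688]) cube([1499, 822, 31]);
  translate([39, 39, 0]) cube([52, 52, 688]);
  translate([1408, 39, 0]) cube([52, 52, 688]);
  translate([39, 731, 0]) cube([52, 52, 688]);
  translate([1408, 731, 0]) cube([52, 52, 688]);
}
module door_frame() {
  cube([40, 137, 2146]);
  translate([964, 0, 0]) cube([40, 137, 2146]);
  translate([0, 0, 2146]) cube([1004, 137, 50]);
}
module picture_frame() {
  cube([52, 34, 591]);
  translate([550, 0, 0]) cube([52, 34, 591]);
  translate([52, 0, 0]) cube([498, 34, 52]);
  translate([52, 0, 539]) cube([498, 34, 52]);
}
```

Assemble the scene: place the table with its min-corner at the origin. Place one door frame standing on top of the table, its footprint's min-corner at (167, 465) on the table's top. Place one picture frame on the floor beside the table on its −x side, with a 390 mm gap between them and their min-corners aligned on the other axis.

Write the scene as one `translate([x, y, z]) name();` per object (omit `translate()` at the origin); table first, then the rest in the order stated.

table();
translate([167, 465, 719]) door_frame();
translate([-992, 0, 0]) picture_frame();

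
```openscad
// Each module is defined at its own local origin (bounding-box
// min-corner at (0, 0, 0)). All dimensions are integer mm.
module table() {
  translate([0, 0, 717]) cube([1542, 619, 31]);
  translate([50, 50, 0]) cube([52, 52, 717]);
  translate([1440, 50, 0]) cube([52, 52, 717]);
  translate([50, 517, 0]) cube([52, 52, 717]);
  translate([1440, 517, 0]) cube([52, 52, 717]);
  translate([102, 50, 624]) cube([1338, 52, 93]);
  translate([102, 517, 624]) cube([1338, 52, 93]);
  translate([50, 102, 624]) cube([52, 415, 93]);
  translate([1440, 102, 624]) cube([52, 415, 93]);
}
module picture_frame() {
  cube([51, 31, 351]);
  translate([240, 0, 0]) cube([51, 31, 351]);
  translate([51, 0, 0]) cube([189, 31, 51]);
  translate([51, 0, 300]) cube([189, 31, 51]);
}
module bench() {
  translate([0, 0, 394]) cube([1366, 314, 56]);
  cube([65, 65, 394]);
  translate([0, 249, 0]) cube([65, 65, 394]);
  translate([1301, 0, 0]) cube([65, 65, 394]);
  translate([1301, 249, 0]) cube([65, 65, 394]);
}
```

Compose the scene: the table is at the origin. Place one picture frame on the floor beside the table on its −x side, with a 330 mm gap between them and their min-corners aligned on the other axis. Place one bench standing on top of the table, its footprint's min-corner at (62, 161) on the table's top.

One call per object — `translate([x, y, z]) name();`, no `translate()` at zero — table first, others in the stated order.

table();
translate([-621, 0, 0]) picture_frame();
translate([62, 161, 748]) bench();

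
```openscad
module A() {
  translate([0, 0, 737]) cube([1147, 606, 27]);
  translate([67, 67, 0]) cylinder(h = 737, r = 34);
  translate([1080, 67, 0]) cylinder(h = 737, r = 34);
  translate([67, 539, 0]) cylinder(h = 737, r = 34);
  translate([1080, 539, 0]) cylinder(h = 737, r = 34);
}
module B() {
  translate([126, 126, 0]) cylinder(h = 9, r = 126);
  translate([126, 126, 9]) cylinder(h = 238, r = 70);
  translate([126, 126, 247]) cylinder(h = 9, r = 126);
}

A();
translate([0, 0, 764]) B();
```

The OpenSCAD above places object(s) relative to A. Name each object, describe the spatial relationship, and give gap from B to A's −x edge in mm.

The spool's min-x is at 0; the table's min-x is 0; gap = 0 mm.

A is a table. B is a spool. The spool is on top of the table. The gap from the spool to the table's −x edge is 0 mm.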